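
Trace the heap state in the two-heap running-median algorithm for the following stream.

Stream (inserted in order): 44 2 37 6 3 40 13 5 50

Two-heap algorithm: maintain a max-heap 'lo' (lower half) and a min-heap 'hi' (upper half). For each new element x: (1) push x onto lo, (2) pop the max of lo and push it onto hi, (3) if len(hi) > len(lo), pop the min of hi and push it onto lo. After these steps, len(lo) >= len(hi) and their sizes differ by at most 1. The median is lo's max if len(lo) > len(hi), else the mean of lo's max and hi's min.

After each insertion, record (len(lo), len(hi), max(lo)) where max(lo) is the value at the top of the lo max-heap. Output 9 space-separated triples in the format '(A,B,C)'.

Answer: (1,0,44) (1,1,2) (2,1,37) (2,2,6) (3,2,6) (3,3,6) (4,3,13) (4,4,6) (5,4,13)

Derivation:
Step 1: insert 44 -> lo=[44] hi=[] -> (len(lo)=1, len(hi)=0, max(lo)=44)
Step 2: insert 2 -> lo=[2] hi=[44] -> (len(lo)=1, len(hi)=1, max(lo)=2)
Step 3: insert 37 -> lo=[2, 37] hi=[44] -> (len(lo)=2, len(hi)=1, max(lo)=37)
Step 4: insert 6 -> lo=[2, 6] hi=[37, 44] -> (len(lo)=2, len(hi)=2, max(lo)=6)
Step 5: insert 3 -> lo=[2, 3, 6] hi=[37, 44] -> (len(lo)=3, len(hi)=2, max(lo)=6)
Step 6: insert 40 -> lo=[2, 3, 6] hi=[37, 40, 44] -> (len(lo)=3, len(hi)=3, max(lo)=6)
Step 7: insert 13 -> lo=[2, 3, 6, 13] hi=[37, 40, 44] -> (len(lo)=4, len(hi)=3, max(lo)=13)
Step 8: insert 5 -> lo=[2, 3, 5, 6] hi=[13, 37, 40, 44] -> (len(lo)=4, len(hi)=4, max(lo)=6)
Step 9: insert 50 -> lo=[2, 3, 5, 6, 13] hi=[37, 40, 44, 50] -> (len(lo)=5, len(hi)=4, max(lo)=13)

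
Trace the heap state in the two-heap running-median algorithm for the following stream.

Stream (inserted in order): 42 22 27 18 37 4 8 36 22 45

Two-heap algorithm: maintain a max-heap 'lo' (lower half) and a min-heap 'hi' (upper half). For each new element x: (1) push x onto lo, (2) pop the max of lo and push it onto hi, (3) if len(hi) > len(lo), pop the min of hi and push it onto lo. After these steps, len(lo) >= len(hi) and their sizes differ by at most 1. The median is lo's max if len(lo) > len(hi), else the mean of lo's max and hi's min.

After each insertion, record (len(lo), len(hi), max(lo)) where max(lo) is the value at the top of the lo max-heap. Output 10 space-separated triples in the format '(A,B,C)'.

Answer: (1,0,42) (1,1,22) (2,1,27) (2,2,22) (3,2,27) (3,3,22) (4,3,22) (4,4,22) (5,4,22) (5,5,22)

Derivation:
Step 1: insert 42 -> lo=[42] hi=[] -> (len(lo)=1, len(hi)=0, max(lo)=42)
Step 2: insert 22 -> lo=[22] hi=[42] -> (len(lo)=1, len(hi)=1, max(lo)=22)
Step 3: insert 27 -> lo=[22, 27] hi=[42] -> (len(lo)=2, len(hi)=1, max(lo)=27)
Step 4: insert 18 -> lo=[18, 22] hi=[27, 42] -> (len(lo)=2, len(hi)=2, max(lo)=22)
Step 5: insert 37 -> lo=[18, 22, 27] hi=[37, 42] -> (len(lo)=3, len(hi)=2, max(lo)=27)
Step 6: insert 4 -> lo=[4, 18, 22] hi=[27, 37, 42] -> (len(lo)=3, len(hi)=3, max(lo)=22)
Step 7: insert 8 -> lo=[4, 8, 18, 22] hi=[27, 37, 42] -> (len(lo)=4, len(hi)=3, max(lo)=22)
Step 8: insert 36 -> lo=[4, 8, 18, 22] hi=[27, 36, 37, 42] -> (len(lo)=4, len(hi)=4, max(lo)=22)
Step 9: insert 22 -> lo=[4, 8, 18, 22, 22] hi=[27, 36, 37, 42] -> (len(lo)=5, len(hi)=4, max(lo)=22)
Step 10: insert 45 -> lo=[4, 8, 18, 22, 22] hi=[27, 36, 37, 42, 45] -> (len(lo)=5, len(hi)=5, max(lo)=22)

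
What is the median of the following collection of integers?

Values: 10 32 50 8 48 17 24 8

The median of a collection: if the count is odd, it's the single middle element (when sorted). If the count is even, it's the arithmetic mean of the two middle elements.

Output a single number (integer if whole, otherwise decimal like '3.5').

Step 1: insert 10 -> lo=[10] (size 1, max 10) hi=[] (size 0) -> median=10
Step 2: insert 32 -> lo=[10] (size 1, max 10) hi=[32] (size 1, min 32) -> median=21
Step 3: insert 50 -> lo=[10, 32] (size 2, max 32) hi=[50] (size 1, min 50) -> median=32
Step 4: insert 8 -> lo=[8, 10] (size 2, max 10) hi=[32, 50] (size 2, min 32) -> median=21
Step 5: insert 48 -> lo=[8, 10, 32] (size 3, max 32) hi=[48, 50] (size 2, min 48) -> median=32
Step 6: insert 17 -> lo=[8, 10, 17] (size 3, max 17) hi=[32, 48, 50] (size 3, min 32) -> median=24.5
Step 7: insert 24 -> lo=[8, 10, 17, 24] (size 4, max 24) hi=[32, 48, 50] (size 3, min 32) -> median=24
Step 8: insert 8 -> lo=[8, 8, 10, 17] (size 4, max 17) hi=[24, 32, 48, 50] (size 4, min 24) -> median=20.5

Answer: 20.5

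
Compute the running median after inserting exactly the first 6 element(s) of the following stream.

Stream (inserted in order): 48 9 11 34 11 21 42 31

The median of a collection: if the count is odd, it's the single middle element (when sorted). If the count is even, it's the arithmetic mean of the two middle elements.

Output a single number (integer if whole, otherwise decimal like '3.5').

Step 1: insert 48 -> lo=[48] (size 1, max 48) hi=[] (size 0) -> median=48
Step 2: insert 9 -> lo=[9] (size 1, max 9) hi=[48] (size 1, min 48) -> median=28.5
Step 3: insert 11 -> lo=[9, 11] (size 2, max 11) hi=[48] (size 1, min 48) -> median=11
Step 4: insert 34 -> lo=[9, 11] (size 2, max 11) hi=[34, 48] (size 2, min 34) -> median=22.5
Step 5: insert 11 -> lo=[9, 11, 11] (size 3, max 11) hi=[34, 48] (size 2, min 34) -> median=11
Step 6: insert 21 -> lo=[9, 11, 11] (size 3, max 11) hi=[21, 34, 48] (size 3, min 21) -> median=16

Answer: 16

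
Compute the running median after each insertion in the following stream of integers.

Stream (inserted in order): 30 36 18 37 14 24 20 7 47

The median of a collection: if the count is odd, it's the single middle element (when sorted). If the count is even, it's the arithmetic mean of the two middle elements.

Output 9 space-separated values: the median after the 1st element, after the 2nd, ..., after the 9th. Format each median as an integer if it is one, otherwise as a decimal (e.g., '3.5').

Answer: 30 33 30 33 30 27 24 22 24

Derivation:
Step 1: insert 30 -> lo=[30] (size 1, max 30) hi=[] (size 0) -> median=30
Step 2: insert 36 -> lo=[30] (size 1, max 30) hi=[36] (size 1, min 36) -> median=33
Step 3: insert 18 -> lo=[18, 30] (size 2, max 30) hi=[36] (size 1, min 36) -> median=30
Step 4: insert 37 -> lo=[18, 30] (size 2, max 30) hi=[36, 37] (size 2, min 36) -> median=33
Step 5: insert 14 -> lo=[14, 18, 30] (size 3, max 30) hi=[36, 37] (size 2, min 36) -> median=30
Step 6: insert 24 -> lo=[14, 18, 24] (size 3, max 24) hi=[30, 36, 37] (size 3, min 30) -> median=27
Step 7: insert 20 -> lo=[14, 18, 20, 24] (size 4, max 24) hi=[30, 36, 37] (size 3, min 30) -> median=24
Step 8: insert 7 -> lo=[7, 14, 18, 20] (size 4, max 20) hi=[24, 30, 36, 37] (size 4, min 24) -> median=22
Step 9: insert 47 -> lo=[7, 14, 18, 20, 24] (size 5, max 24) hi=[30, 36, 37, 47] (size 4, min 30) -> median=24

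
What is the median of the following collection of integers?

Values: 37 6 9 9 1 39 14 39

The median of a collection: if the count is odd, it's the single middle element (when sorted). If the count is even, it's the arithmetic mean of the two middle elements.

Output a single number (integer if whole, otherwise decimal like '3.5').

Answer: 11.5

Derivation:
Step 1: insert 37 -> lo=[37] (size 1, max 37) hi=[] (size 0) -> median=37
Step 2: insert 6 -> lo=[6] (size 1, max 6) hi=[37] (size 1, min 37) -> median=21.5
Step 3: insert 9 -> lo=[6, 9] (size 2, max 9) hi=[37] (size 1, min 37) -> median=9
Step 4: insert 9 -> lo=[6, 9] (size 2, max 9) hi=[9, 37] (size 2, min 9) -> median=9
Step 5: insert 1 -> lo=[1, 6, 9] (size 3, max 9) hi=[9, 37] (size 2, min 9) -> median=9
Step 6: insert 39 -> lo=[1, 6, 9] (size 3, max 9) hi=[9, 37, 39] (size 3, min 9) -> median=9
Step 7: insert 14 -> lo=[1, 6, 9, 9] (size 4, max 9) hi=[14, 37, 39] (size 3, min 14) -> median=9
Step 8: insert 39 -> lo=[1, 6, 9, 9] (size 4, max 9) hi=[14, 37, 39, 39] (size 4, min 14) -> median=11.5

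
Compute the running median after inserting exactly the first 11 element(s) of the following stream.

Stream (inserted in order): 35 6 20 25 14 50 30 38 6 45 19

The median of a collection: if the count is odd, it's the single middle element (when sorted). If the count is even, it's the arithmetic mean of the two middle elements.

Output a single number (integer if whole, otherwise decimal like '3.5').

Step 1: insert 35 -> lo=[35] (size 1, max 35) hi=[] (size 0) -> median=35
Step 2: insert 6 -> lo=[6] (size 1, max 6) hi=[35] (size 1, min 35) -> median=20.5
Step 3: insert 20 -> lo=[6, 20] (size 2, max 20) hi=[35] (size 1, min 35) -> median=20
Step 4: insert 25 -> lo=[6, 20] (size 2, max 20) hi=[25, 35] (size 2, min 25) -> median=22.5
Step 5: insert 14 -> lo=[6, 14, 20] (size 3, max 20) hi=[25, 35] (size 2, min 25) -> median=20
Step 6: insert 50 -> lo=[6, 14, 20] (size 3, max 20) hi=[25, 35, 50] (size 3, min 25) -> median=22.5
Step 7: insert 30 -> lo=[6, 14, 20, 25] (size 4, max 25) hi=[30, 35, 50] (size 3, min 30) -> median=25
Step 8: insert 38 -> lo=[6, 14, 20, 25] (size 4, max 25) hi=[30, 35, 38, 50] (size 4, min 30) -> median=27.5
Step 9: insert 6 -> lo=[6, 6, 14, 20, 25] (size 5, max 25) hi=[30, 35, 38, 50] (size 4, min 30) -> median=25
Step 10: insert 45 -> lo=[6, 6, 14, 20, 25] (size 5, max 25) hi=[30, 35, 38, 45, 50] (size 5, min 30) -> median=27.5
Step 11: insert 19 -> lo=[6, 6, 14, 19, 20, 25] (size 6, max 25) hi=[30, 35, 38, 45, 50] (size 5, min 30) -> median=25

Answer: 25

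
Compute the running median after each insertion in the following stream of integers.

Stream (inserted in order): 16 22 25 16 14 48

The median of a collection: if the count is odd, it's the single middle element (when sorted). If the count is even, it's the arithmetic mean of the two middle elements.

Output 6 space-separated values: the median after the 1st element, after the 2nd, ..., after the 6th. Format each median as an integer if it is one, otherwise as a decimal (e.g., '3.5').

Answer: 16 19 22 19 16 19

Derivation:
Step 1: insert 16 -> lo=[16] (size 1, max 16) hi=[] (size 0) -> median=16
Step 2: insert 22 -> lo=[16] (size 1, max 16) hi=[22] (size 1, min 22) -> median=19
Step 3: insert 25 -> lo=[16, 22] (size 2, max 22) hi=[25] (size 1, min 25) -> median=22
Step 4: insert 16 -> lo=[16, 16] (size 2, max 16) hi=[22, 25] (size 2, min 22) -> median=19
Step 5: insert 14 -> lo=[14, 16, 16] (size 3, max 16) hi=[22, 25] (size 2, min 22) -> median=16
Step 6: insert 48 -> lo=[14, 16, 16] (size 3, max 16) hi=[22, 25, 48] (size 3, min 22) -> median=19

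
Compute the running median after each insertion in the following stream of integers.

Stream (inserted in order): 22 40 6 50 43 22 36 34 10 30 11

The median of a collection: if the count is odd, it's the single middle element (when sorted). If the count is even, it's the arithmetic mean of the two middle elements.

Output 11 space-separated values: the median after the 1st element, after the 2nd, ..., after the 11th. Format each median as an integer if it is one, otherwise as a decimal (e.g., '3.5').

Step 1: insert 22 -> lo=[22] (size 1, max 22) hi=[] (size 0) -> median=22
Step 2: insert 40 -> lo=[22] (size 1, max 22) hi=[40] (size 1, min 40) -> median=31
Step 3: insert 6 -> lo=[6, 22] (size 2, max 22) hi=[40] (size 1, min 40) -> median=22
Step 4: insert 50 -> lo=[6, 22] (size 2, max 22) hi=[40, 50] (size 2, min 40) -> median=31
Step 5: insert 43 -> lo=[6, 22, 40] (size 3, max 40) hi=[43, 50] (size 2, min 43) -> median=40
Step 6: insert 22 -> lo=[6, 22, 22] (size 3, max 22) hi=[40, 43, 50] (size 3, min 40) -> median=31
Step 7: insert 36 -> lo=[6, 22, 22, 36] (size 4, max 36) hi=[40, 43, 50] (size 3, min 40) -> median=36
Step 8: insert 34 -> lo=[6, 22, 22, 34] (size 4, max 34) hi=[36, 40, 43, 50] (size 4, min 36) -> median=35
Step 9: insert 10 -> lo=[6, 10, 22, 22, 34] (size 5, max 34) hi=[36, 40, 43, 50] (size 4, min 36) -> median=34
Step 10: insert 30 -> lo=[6, 10, 22, 22, 30] (size 5, max 30) hi=[34, 36, 40, 43, 50] (size 5, min 34) -> median=32
Step 11: insert 11 -> lo=[6, 10, 11, 22, 22, 30] (size 6, max 30) hi=[34, 36, 40, 43, 50] (size 5, min 34) -> median=30

Answer: 22 31 22 31 40 31 36 35 34 32 30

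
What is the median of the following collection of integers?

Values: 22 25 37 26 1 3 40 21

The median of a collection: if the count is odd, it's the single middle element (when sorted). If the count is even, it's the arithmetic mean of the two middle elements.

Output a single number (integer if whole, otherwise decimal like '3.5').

Answer: 23.5

Derivation:
Step 1: insert 22 -> lo=[22] (size 1, max 22) hi=[] (size 0) -> median=22
Step 2: insert 25 -> lo=[22] (size 1, max 22) hi=[25] (size 1, min 25) -> median=23.5
Step 3: insert 37 -> lo=[22, 25] (size 2, max 25) hi=[37] (size 1, min 37) -> median=25
Step 4: insert 26 -> lo=[22, 25] (size 2, max 25) hi=[26, 37] (size 2, min 26) -> median=25.5
Step 5: insert 1 -> lo=[1, 22, 25] (size 3, max 25) hi=[26, 37] (size 2, min 26) -> median=25
Step 6: insert 3 -> lo=[1, 3, 22] (size 3, max 22) hi=[25, 26, 37] (size 3, min 25) -> median=23.5
Step 7: insert 40 -> lo=[1, 3, 22, 25] (size 4, max 25) hi=[26, 37, 40] (size 3, min 26) -> median=25
Step 8: insert 21 -> lo=[1, 3, 21, 22] (size 4, max 22) hi=[25, 26, 37, 40] (size 4, min 25) -> median=23.5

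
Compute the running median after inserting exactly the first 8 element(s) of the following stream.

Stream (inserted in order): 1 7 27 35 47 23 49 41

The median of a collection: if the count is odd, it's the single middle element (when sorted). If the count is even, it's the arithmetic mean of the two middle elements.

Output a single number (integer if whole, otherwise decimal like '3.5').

Answer: 31

Derivation:
Step 1: insert 1 -> lo=[1] (size 1, max 1) hi=[] (size 0) -> median=1
Step 2: insert 7 -> lo=[1] (size 1, max 1) hi=[7] (size 1, min 7) -> median=4
Step 3: insert 27 -> lo=[1, 7] (size 2, max 7) hi=[27] (size 1, min 27) -> median=7
Step 4: insert 35 -> lo=[1, 7] (size 2, max 7) hi=[27, 35] (size 2, min 27) -> median=17
Step 5: insert 47 -> lo=[1, 7, 27] (size 3, max 27) hi=[35, 47] (size 2, min 35) -> median=27
Step 6: insert 23 -> lo=[1, 7, 23] (size 3, max 23) hi=[27, 35, 47] (size 3, min 27) -> median=25
Step 7: insert 49 -> lo=[1, 7, 23, 27] (size 4, max 27) hi=[35, 47, 49] (size 3, min 35) -> median=27
Step 8: insert 41 -> lo=[1, 7, 23, 27] (size 4, max 27) hi=[35, 41, 47, 49] (size 4, min 35) -> median=31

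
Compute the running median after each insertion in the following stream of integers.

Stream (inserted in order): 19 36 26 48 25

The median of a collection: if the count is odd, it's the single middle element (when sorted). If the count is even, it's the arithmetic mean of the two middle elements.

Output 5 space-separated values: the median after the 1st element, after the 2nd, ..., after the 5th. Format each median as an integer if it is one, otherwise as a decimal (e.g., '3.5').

Answer: 19 27.5 26 31 26

Derivation:
Step 1: insert 19 -> lo=[19] (size 1, max 19) hi=[] (size 0) -> median=19
Step 2: insert 36 -> lo=[19] (size 1, max 19) hi=[36] (size 1, min 36) -> median=27.5
Step 3: insert 26 -> lo=[19, 26] (size 2, max 26) hi=[36] (size 1, min 36) -> median=26
Step 4: insert 48 -> lo=[19, 26] (size 2, max 26) hi=[36, 48] (size 2, min 36) -> median=31
Step 5: insert 25 -> lo=[19, 25, 26] (size 3, max 26) hi=[36, 48] (size 2, min 36) -> median=26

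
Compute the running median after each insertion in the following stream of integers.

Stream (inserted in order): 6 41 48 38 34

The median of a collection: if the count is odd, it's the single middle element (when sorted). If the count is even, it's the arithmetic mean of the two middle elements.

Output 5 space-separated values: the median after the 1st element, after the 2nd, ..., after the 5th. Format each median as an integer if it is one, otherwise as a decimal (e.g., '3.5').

Step 1: insert 6 -> lo=[6] (size 1, max 6) hi=[] (size 0) -> median=6
Step 2: insert 41 -> lo=[6] (size 1, max 6) hi=[41] (size 1, min 41) -> median=23.5
Step 3: insert 48 -> lo=[6, 41] (size 2, max 41) hi=[48] (size 1, min 48) -> median=41
Step 4: insert 38 -> lo=[6, 38] (size 2, max 38) hi=[41, 48] (size 2, min 41) -> median=39.5
Step 5: insert 34 -> lo=[6, 34, 38] (size 3, max 38) hi=[41, 48] (size 2, min 41) -> median=38

Answer: 6 23.5 41 39.5 38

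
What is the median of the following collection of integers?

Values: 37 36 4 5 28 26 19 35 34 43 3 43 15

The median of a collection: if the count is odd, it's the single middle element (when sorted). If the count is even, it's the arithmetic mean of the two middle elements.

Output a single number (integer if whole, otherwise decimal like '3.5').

Step 1: insert 37 -> lo=[37] (size 1, max 37) hi=[] (size 0) -> median=37
Step 2: insert 36 -> lo=[36] (size 1, max 36) hi=[37] (size 1, min 37) -> median=36.5
Step 3: insert 4 -> lo=[4, 36] (size 2, max 36) hi=[37] (size 1, min 37) -> median=36
Step 4: insert 5 -> lo=[4, 5] (size 2, max 5) hi=[36, 37] (size 2, min 36) -> median=20.5
Step 5: insert 28 -> lo=[4, 5, 28] (size 3, max 28) hi=[36, 37] (size 2, min 36) -> median=28
Step 6: insert 26 -> lo=[4, 5, 26] (size 3, max 26) hi=[28, 36, 37] (size 3, min 28) -> median=27
Step 7: insert 19 -> lo=[4, 5, 19, 26] (size 4, max 26) hi=[28, 36, 37] (size 3, min 28) -> median=26
Step 8: insert 35 -> lo=[4, 5, 19, 26] (size 4, max 26) hi=[28, 35, 36, 37] (size 4, min 28) -> median=27
Step 9: insert 34 -> lo=[4, 5, 19, 26, 28] (size 5, max 28) hi=[34, 35, 36, 37] (size 4, min 34) -> median=28
Step 10: insert 43 -> lo=[4, 5, 19, 26, 28] (size 5, max 28) hi=[34, 35, 36, 37, 43] (size 5, min 34) -> median=31
Step 11: insert 3 -> lo=[3, 4, 5, 19, 26, 28] (size 6, max 28) hi=[34, 35, 36, 37, 43] (size 5, min 34) -> median=28
Step 12: insert 43 -> lo=[3, 4, 5, 19, 26, 28] (size 6, max 28) hi=[34, 35, 36, 37, 43, 43] (size 6, min 34) -> median=31
Step 13: insert 15 -> lo=[3, 4, 5, 15, 19, 26, 28] (size 7, max 28) hi=[34, 35, 36, 37, 43, 43] (size 6, min 34) -> median=28

Answer: 28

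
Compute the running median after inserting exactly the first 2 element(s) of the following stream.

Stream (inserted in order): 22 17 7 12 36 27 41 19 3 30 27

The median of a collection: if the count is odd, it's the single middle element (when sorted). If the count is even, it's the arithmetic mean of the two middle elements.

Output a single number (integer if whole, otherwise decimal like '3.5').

Answer: 19.5

Derivation:
Step 1: insert 22 -> lo=[22] (size 1, max 22) hi=[] (size 0) -> median=22
Step 2: insert 17 -> lo=[17] (size 1, max 17) hi=[22] (size 1, min 22) -> median=19.5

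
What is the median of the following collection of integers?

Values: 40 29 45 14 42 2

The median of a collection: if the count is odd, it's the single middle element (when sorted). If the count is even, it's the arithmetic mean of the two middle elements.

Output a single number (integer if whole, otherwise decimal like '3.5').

Step 1: insert 40 -> lo=[40] (size 1, max 40) hi=[] (size 0) -> median=40
Step 2: insert 29 -> lo=[29] (size 1, max 29) hi=[40] (size 1, min 40) -> median=34.5
Step 3: insert 45 -> lo=[29, 40] (size 2, max 40) hi=[45] (size 1, min 45) -> median=40
Step 4: insert 14 -> lo=[14, 29] (size 2, max 29) hi=[40, 45] (size 2, min 40) -> median=34.5
Step 5: insert 42 -> lo=[14, 29, 40] (size 3, max 40) hi=[42, 45] (size 2, min 42) -> median=40
Step 6: insert 2 -> lo=[2, 14, 29] (size 3, max 29) hi=[40, 42, 45] (size 3, min 40) -> median=34.5

Answer: 34.5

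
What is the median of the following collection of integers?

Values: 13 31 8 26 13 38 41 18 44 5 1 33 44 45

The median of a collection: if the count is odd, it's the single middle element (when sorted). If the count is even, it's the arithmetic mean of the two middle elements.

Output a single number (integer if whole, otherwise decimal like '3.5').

Step 1: insert 13 -> lo=[13] (size 1, max 13) hi=[] (size 0) -> median=13
Step 2: insert 31 -> lo=[13] (size 1, max 13) hi=[31] (size 1, min 31) -> median=22
Step 3: insert 8 -> lo=[8, 13] (size 2, max 13) hi=[31] (size 1, min 31) -> median=13
Step 4: insert 26 -> lo=[8, 13] (size 2, max 13) hi=[26, 31] (size 2, min 26) -> median=19.5
Step 5: insert 13 -> lo=[8, 13, 13] (size 3, max 13) hi=[26, 31] (size 2, min 26) -> median=13
Step 6: insert 38 -> lo=[8, 13, 13] (size 3, max 13) hi=[26, 31, 38] (size 3, min 26) -> median=19.5
Step 7: insert 41 -> lo=[8, 13, 13, 26] (size 4, max 26) hi=[31, 38, 41] (size 3, min 31) -> median=26
Step 8: insert 18 -> lo=[8, 13, 13, 18] (size 4, max 18) hi=[26, 31, 38, 41] (size 4, min 26) -> median=22
Step 9: insert 44 -> lo=[8, 13, 13, 18, 26] (size 5, max 26) hi=[31, 38, 41, 44] (size 4, min 31) -> median=26
Step 10: insert 5 -> lo=[5, 8, 13, 13, 18] (size 5, max 18) hi=[26, 31, 38, 41, 44] (size 5, min 26) -> median=22
Step 11: insert 1 -> lo=[1, 5, 8, 13, 13, 18] (size 6, max 18) hi=[26, 31, 38, 41, 44] (size 5, min 26) -> median=18
Step 12: insert 33 -> lo=[1, 5, 8, 13, 13, 18] (size 6, max 18) hi=[26, 31, 33, 38, 41, 44] (size 6, min 26) -> median=22
Step 13: insert 44 -> lo=[1, 5, 8, 13, 13, 18, 26] (size 7, max 26) hi=[31, 33, 38, 41, 44, 44] (size 6, min 31) -> median=26
Step 14: insert 45 -> lo=[1, 5, 8, 13, 13, 18, 26] (size 7, max 26) hi=[31, 33, 38, 41, 44, 44, 45] (size 7, min 31) -> median=28.5

Answer: 28.5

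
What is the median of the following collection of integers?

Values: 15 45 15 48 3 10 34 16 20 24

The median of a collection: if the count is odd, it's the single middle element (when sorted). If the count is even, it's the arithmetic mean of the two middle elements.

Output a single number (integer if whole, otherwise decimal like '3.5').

Answer: 18

Derivation:
Step 1: insert 15 -> lo=[15] (size 1, max 15) hi=[] (size 0) -> median=15
Step 2: insert 45 -> lo=[15] (size 1, max 15) hi=[45] (size 1, min 45) -> median=30
Step 3: insert 15 -> lo=[15, 15] (size 2, max 15) hi=[45] (size 1, min 45) -> median=15
Step 4: insert 48 -> lo=[15, 15] (size 2, max 15) hi=[45, 48] (size 2, min 45) -> median=30
Step 5: insert 3 -> lo=[3, 15, 15] (size 3, max 15) hi=[45, 48] (size 2, min 45) -> median=15
Step 6: insert 10 -> lo=[3, 10, 15] (size 3, max 15) hi=[15, 45, 48] (size 3, min 15) -> median=15
Step 7: insert 34 -> lo=[3, 10, 15, 15] (size 4, max 15) hi=[34, 45, 48] (size 3, min 34) -> median=15
Step 8: insert 16 -> lo=[3, 10, 15, 15] (size 4, max 15) hi=[16, 34, 45, 48] (size 4, min 16) -> median=15.5
Step 9: insert 20 -> lo=[3, 10, 15, 15, 16] (size 5, max 16) hi=[20, 34, 45, 48] (size 4, min 20) -> median=16
Step 10: insert 24 -> lo=[3, 10, 15, 15, 16] (size 5, max 16) hi=[20, 24, 34, 45, 48] (size 5, min 20) -> median=18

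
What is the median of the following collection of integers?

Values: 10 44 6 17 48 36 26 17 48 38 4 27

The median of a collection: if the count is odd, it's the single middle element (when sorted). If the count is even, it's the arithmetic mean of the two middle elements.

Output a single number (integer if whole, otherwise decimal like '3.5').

Answer: 26.5

Derivation:
Step 1: insert 10 -> lo=[10] (size 1, max 10) hi=[] (size 0) -> median=10
Step 2: insert 44 -> lo=[10] (size 1, max 10) hi=[44] (size 1, min 44) -> median=27
Step 3: insert 6 -> lo=[6, 10] (size 2, max 10) hi=[44] (size 1, min 44) -> median=10
Step 4: insert 17 -> lo=[6, 10] (size 2, max 10) hi=[17, 44] (size 2, min 17) -> median=13.5
Step 5: insert 48 -> lo=[6, 10, 17] (size 3, max 17) hi=[44, 48] (size 2, min 44) -> median=17
Step 6: insert 36 -> lo=[6, 10, 17] (size 3, max 17) hi=[36, 44, 48] (size 3, min 36) -> median=26.5
Step 7: insert 26 -> lo=[6, 10, 17, 26] (size 4, max 26) hi=[36, 44, 48] (size 3, min 36) -> median=26
Step 8: insert 17 -> lo=[6, 10, 17, 17] (size 4, max 17) hi=[26, 36, 44, 48] (size 4, min 26) -> median=21.5
Step 9: insert 48 -> lo=[6, 10, 17, 17, 26] (size 5, max 26) hi=[36, 44, 48, 48] (size 4, min 36) -> median=26
Step 10: insert 38 -> lo=[6, 10, 17, 17, 26] (size 5, max 26) hi=[36, 38, 44, 48, 48] (size 5, min 36) -> median=31
Step 11: insert 4 -> lo=[4, 6, 10, 17, 17, 26] (size 6, max 26) hi=[36, 38, 44, 48, 48] (size 5, min 36) -> median=26
Step 12: insert 27 -> lo=[4, 6, 10, 17, 17, 26] (size 6, max 26) hi=[27, 36, 38, 44, 48, 48] (size 6, min 27) -> median=26.5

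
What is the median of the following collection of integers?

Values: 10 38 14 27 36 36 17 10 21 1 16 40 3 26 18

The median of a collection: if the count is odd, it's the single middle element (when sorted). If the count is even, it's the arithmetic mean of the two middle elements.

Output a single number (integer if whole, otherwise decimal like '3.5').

Answer: 18

Derivation:
Step 1: insert 10 -> lo=[10] (size 1, max 10) hi=[] (size 0) -> median=10
Step 2: insert 38 -> lo=[10] (size 1, max 10) hi=[38] (size 1, min 38) -> median=24
Step 3: insert 14 -> lo=[10, 14] (size 2, max 14) hi=[38] (size 1, min 38) -> median=14
Step 4: insert 27 -> lo=[10, 14] (size 2, max 14) hi=[27, 38] (size 2, min 27) -> median=20.5
Step 5: insert 36 -> lo=[10, 14, 27] (size 3, max 27) hi=[36, 38] (size 2, min 36) -> median=27
Step 6: insert 36 -> lo=[10, 14, 27] (size 3, max 27) hi=[36, 36, 38] (size 3, min 36) -> median=31.5
Step 7: insert 17 -> lo=[10, 14, 17, 27] (size 4, max 27) hi=[36, 36, 38] (size 3, min 36) -> median=27
Step 8: insert 10 -> lo=[10, 10, 14, 17] (size 4, max 17) hi=[27, 36, 36, 38] (size 4, min 27) -> median=22
Step 9: insert 21 -> lo=[10, 10, 14, 17, 21] (size 5, max 21) hi=[27, 36, 36, 38] (size 4, min 27) -> median=21
Step 10: insert 1 -> lo=[1, 10, 10, 14, 17] (size 5, max 17) hi=[21, 27, 36, 36, 38] (size 5, min 21) -> median=19
Step 11: insert 16 -> lo=[1, 10, 10, 14, 16, 17] (size 6, max 17) hi=[21, 27, 36, 36, 38] (size 5, min 21) -> median=17
Step 12: insert 40 -> lo=[1, 10, 10, 14, 16, 17] (size 6, max 17) hi=[21, 27, 36, 36, 38, 40] (size 6, min 21) -> median=19
Step 13: insert 3 -> lo=[1, 3, 10, 10, 14, 16, 17] (size 7, max 17) hi=[21, 27, 36, 36, 38, 40] (size 6, min 21) -> median=17
Step 14: insert 26 -> lo=[1, 3, 10, 10, 14, 16, 17] (size 7, max 17) hi=[21, 26, 27, 36, 36, 38, 40] (size 7, min 21) -> median=19
Step 15: insert 18 -> lo=[1, 3, 10, 10, 14, 16, 17, 18] (size 8, max 18) hi=[21, 26, 27, 36, 36, 38, 40] (size 7, min 21) -> median=18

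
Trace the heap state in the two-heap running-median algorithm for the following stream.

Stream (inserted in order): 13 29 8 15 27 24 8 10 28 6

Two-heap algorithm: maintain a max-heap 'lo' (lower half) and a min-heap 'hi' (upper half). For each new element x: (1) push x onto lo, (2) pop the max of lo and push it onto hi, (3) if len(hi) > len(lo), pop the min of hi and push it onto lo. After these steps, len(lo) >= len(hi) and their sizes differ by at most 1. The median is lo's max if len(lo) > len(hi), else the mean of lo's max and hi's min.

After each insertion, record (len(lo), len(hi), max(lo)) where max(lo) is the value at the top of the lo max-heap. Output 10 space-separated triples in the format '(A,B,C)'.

Answer: (1,0,13) (1,1,13) (2,1,13) (2,2,13) (3,2,15) (3,3,15) (4,3,15) (4,4,13) (5,4,15) (5,5,13)

Derivation:
Step 1: insert 13 -> lo=[13] hi=[] -> (len(lo)=1, len(hi)=0, max(lo)=13)
Step 2: insert 29 -> lo=[13] hi=[29] -> (len(lo)=1, len(hi)=1, max(lo)=13)
Step 3: insert 8 -> lo=[8, 13] hi=[29] -> (len(lo)=2, len(hi)=1, max(lo)=13)
Step 4: insert 15 -> lo=[8, 13] hi=[15, 29] -> (len(lo)=2, len(hi)=2, max(lo)=13)
Step 5: insert 27 -> lo=[8, 13, 15] hi=[27, 29] -> (len(lo)=3, len(hi)=2, max(lo)=15)
Step 6: insert 24 -> lo=[8, 13, 15] hi=[24, 27, 29] -> (len(lo)=3, len(hi)=3, max(lo)=15)
Step 7: insert 8 -> lo=[8, 8, 13, 15] hi=[24, 27, 29] -> (len(lo)=4, len(hi)=3, max(lo)=15)
Step 8: insert 10 -> lo=[8, 8, 10, 13] hi=[15, 24, 27, 29] -> (len(lo)=4, len(hi)=4, max(lo)=13)
Step 9: insert 28 -> lo=[8, 8, 10, 13, 15] hi=[24, 27, 28, 29] -> (len(lo)=5, len(hi)=4, max(lo)=15)
Step 10: insert 6 -> lo=[6, 8, 8, 10, 13] hi=[15, 24, 27, 28, 29] -> (len(lo)=5, len(hi)=5, max(lo)=13)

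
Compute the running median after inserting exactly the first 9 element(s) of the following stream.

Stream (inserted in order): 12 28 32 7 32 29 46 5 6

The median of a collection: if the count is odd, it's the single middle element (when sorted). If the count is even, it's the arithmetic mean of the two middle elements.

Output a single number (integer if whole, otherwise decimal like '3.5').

Step 1: insert 12 -> lo=[12] (size 1, max 12) hi=[] (size 0) -> median=12
Step 2: insert 28 -> lo=[12] (size 1, max 12) hi=[28] (size 1, min 28) -> median=20
Step 3: insert 32 -> lo=[12, 28] (size 2, max 28) hi=[32] (size 1, min 32) -> median=28
Step 4: insert 7 -> lo=[7, 12] (size 2, max 12) hi=[28, 32] (size 2, min 28) -> median=20
Step 5: insert 32 -> lo=[7, 12, 28] (size 3, max 28) hi=[32, 32] (size 2, min 32) -> median=28
Step 6: insert 29 -> lo=[7, 12, 28] (size 3, max 28) hi=[29, 32, 32] (size 3, min 29) -> median=28.5
Step 7: insert 46 -> lo=[7, 12, 28, 29] (size 4, max 29) hi=[32, 32, 46] (size 3, min 32) -> median=29
Step 8: insert 5 -> lo=[5, 7, 12, 28] (size 4, max 28) hi=[29, 32, 32, 46] (size 4, min 29) -> median=28.5
Step 9: insert 6 -> lo=[5, 6, 7, 12, 28] (size 5, max 28) hi=[29, 32, 32, 46] (size 4, min 29) -> median=28

Answer: 28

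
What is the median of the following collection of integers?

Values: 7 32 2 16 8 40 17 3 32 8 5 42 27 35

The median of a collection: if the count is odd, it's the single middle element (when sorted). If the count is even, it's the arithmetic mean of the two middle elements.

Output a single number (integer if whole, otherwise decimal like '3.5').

Answer: 16.5

Derivation:
Step 1: insert 7 -> lo=[7] (size 1, max 7) hi=[] (size 0) -> median=7
Step 2: insert 32 -> lo=[7] (size 1, max 7) hi=[32] (size 1, min 32) -> median=19.5
Step 3: insert 2 -> lo=[2, 7] (size 2, max 7) hi=[32] (size 1, min 32) -> median=7
Step 4: insert 16 -> lo=[2, 7] (size 2, max 7) hi=[16, 32] (size 2, min 16) -> median=11.5
Step 5: insert 8 -> lo=[2, 7, 8] (size 3, max 8) hi=[16, 32] (size 2, min 16) -> median=8
Step 6: insert 40 -> lo=[2, 7, 8] (size 3, max 8) hi=[16, 32, 40] (size 3, min 16) -> median=12
Step 7: insert 17 -> lo=[2, 7, 8, 16] (size 4, max 16) hi=[17, 32, 40] (size 3, min 17) -> median=16
Step 8: insert 3 -> lo=[2, 3, 7, 8] (size 4, max 8) hi=[16, 17, 32, 40] (size 4, min 16) -> median=12
Step 9: insert 32 -> lo=[2, 3, 7, 8, 16] (size 5, max 16) hi=[17, 32, 32, 40] (size 4, min 17) -> median=16
Step 10: insert 8 -> lo=[2, 3, 7, 8, 8] (size 5, max 8) hi=[16, 17, 32, 32, 40] (size 5, min 16) -> median=12
Step 11: insert 5 -> lo=[2, 3, 5, 7, 8, 8] (size 6, max 8) hi=[16, 17, 32, 32, 40] (size 5, min 16) -> median=8
Step 12: insert 42 -> lo=[2, 3, 5, 7, 8, 8] (size 6, max 8) hi=[16, 17, 32, 32, 40, 42] (size 6, min 16) -> median=12
Step 13: insert 27 -> lo=[2, 3, 5, 7, 8, 8, 16] (size 7, max 16) hi=[17, 27, 32, 32, 40, 42] (size 6, min 17) -> median=16
Step 14: insert 35 -> lo=[2, 3, 5, 7, 8, 8, 16] (size 7, max 16) hi=[17, 27, 32, 32, 35, 40, 42] (size 7, min 17) -> median=16.5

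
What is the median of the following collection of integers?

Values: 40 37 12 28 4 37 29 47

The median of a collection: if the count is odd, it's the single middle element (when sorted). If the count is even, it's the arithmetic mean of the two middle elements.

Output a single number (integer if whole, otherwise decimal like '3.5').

Answer: 33

Derivation:
Step 1: insert 40 -> lo=[40] (size 1, max 40) hi=[] (size 0) -> median=40
Step 2: insert 37 -> lo=[37] (size 1, max 37) hi=[40] (size 1, min 40) -> median=38.5
Step 3: insert 12 -> lo=[12, 37] (size 2, max 37) hi=[40] (size 1, min 40) -> median=37
Step 4: insert 28 -> lo=[12, 28] (size 2, max 28) hi=[37, 40] (size 2, min 37) -> median=32.5
Step 5: insert 4 -> lo=[4, 12, 28] (size 3, max 28) hi=[37, 40] (size 2, min 37) -> median=28
Step 6: insert 37 -> lo=[4, 12, 28] (size 3, max 28) hi=[37, 37, 40] (size 3, min 37) -> median=32.5
Step 7: insert 29 -> lo=[4, 12, 28, 29] (size 4, max 29) hi=[37, 37, 40] (size 3, min 37) -> median=29
Step 8: insert 47 -> lo=[4, 12, 28, 29] (size 4, max 29) hi=[37, 37, 40, 47] (size 4, min 37) -> median=33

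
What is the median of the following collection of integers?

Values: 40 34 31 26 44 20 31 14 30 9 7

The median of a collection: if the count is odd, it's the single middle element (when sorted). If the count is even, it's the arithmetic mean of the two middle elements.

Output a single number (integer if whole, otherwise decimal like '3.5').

Answer: 30

Derivation:
Step 1: insert 40 -> lo=[40] (size 1, max 40) hi=[] (size 0) -> median=40
Step 2: insert 34 -> lo=[34] (size 1, max 34) hi=[40] (size 1, min 40) -> median=37
Step 3: insert 31 -> lo=[31, 34] (size 2, max 34) hi=[40] (size 1, min 40) -> median=34
Step 4: insert 26 -> lo=[26, 31] (size 2, max 31) hi=[34, 40] (size 2, min 34) -> median=32.5
Step 5: insert 44 -> lo=[26, 31, 34] (size 3, max 34) hi=[40, 44] (size 2, min 40) -> median=34
Step 6: insert 20 -> lo=[20, 26, 31] (size 3, max 31) hi=[34, 40, 44] (size 3, min 34) -> median=32.5
Step 7: insert 31 -> lo=[20, 26, 31, 31] (size 4, max 31) hi=[34, 40, 44] (size 3, min 34) -> median=31
Step 8: insert 14 -> lo=[14, 20, 26, 31] (size 4, max 31) hi=[31, 34, 40, 44] (size 4, min 31) -> median=31
Step 9: insert 30 -> lo=[14, 20, 26, 30, 31] (size 5, max 31) hi=[31, 34, 40, 44] (size 4, min 31) -> median=31
Step 10: insert 9 -> lo=[9, 14, 20, 26, 30] (size 5, max 30) hi=[31, 31, 34, 40, 44] (size 5, min 31) -> median=30.5
Step 11: insert 7 -> lo=[7, 9, 14, 20, 26, 30] (size 6, max 30) hi=[31, 31, 34, 40, 44] (size 5, min 31) -> median=30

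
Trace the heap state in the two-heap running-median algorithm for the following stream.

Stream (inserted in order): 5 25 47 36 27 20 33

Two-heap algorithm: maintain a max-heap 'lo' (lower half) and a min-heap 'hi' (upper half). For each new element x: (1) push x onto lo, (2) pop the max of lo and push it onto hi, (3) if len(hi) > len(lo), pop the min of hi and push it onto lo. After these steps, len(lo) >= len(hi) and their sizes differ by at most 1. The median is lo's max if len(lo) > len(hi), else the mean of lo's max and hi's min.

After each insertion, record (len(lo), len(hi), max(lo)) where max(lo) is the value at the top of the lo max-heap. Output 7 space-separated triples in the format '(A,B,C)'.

Answer: (1,0,5) (1,1,5) (2,1,25) (2,2,25) (3,2,27) (3,3,25) (4,3,27)

Derivation:
Step 1: insert 5 -> lo=[5] hi=[] -> (len(lo)=1, len(hi)=0, max(lo)=5)
Step 2: insert 25 -> lo=[5] hi=[25] -> (len(lo)=1, len(hi)=1, max(lo)=5)
Step 3: insert 47 -> lo=[5, 25] hi=[47] -> (len(lo)=2, len(hi)=1, max(lo)=25)
Step 4: insert 36 -> lo=[5, 25] hi=[36, 47] -> (len(lo)=2, len(hi)=2, max(lo)=25)
Step 5: insert 27 -> lo=[5, 25, 27] hi=[36, 47] -> (len(lo)=3, len(hi)=2, max(lo)=27)
Step 6: insert 20 -> lo=[5, 20, 25] hi=[27, 36, 47] -> (len(lo)=3, len(hi)=3, max(lo)=25)
Step 7: insert 33 -> lo=[5, 20, 25, 27] hi=[33, 36, 47] -> (len(lo)=4, len(hi)=3, max(lo)=27)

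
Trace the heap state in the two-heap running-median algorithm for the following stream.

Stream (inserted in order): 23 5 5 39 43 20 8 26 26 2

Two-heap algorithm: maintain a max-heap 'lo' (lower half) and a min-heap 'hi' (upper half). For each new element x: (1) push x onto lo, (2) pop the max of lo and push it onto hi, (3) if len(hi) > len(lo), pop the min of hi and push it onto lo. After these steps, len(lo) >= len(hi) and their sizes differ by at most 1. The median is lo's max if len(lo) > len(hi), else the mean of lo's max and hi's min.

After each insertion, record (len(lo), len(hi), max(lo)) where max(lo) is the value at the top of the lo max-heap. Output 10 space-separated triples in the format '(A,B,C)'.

Answer: (1,0,23) (1,1,5) (2,1,5) (2,2,5) (3,2,23) (3,3,20) (4,3,20) (4,4,20) (5,4,23) (5,5,20)

Derivation:
Step 1: insert 23 -> lo=[23] hi=[] -> (len(lo)=1, len(hi)=0, max(lo)=23)
Step 2: insert 5 -> lo=[5] hi=[23] -> (len(lo)=1, len(hi)=1, max(lo)=5)
Step 3: insert 5 -> lo=[5, 5] hi=[23] -> (len(lo)=2, len(hi)=1, max(lo)=5)
Step 4: insert 39 -> lo=[5, 5] hi=[23, 39] -> (len(lo)=2, len(hi)=2, max(lo)=5)
Step 5: insert 43 -> lo=[5, 5, 23] hi=[39, 43] -> (len(lo)=3, len(hi)=2, max(lo)=23)
Step 6: insert 20 -> lo=[5, 5, 20] hi=[23, 39, 43] -> (len(lo)=3, len(hi)=3, max(lo)=20)
Step 7: insert 8 -> lo=[5, 5, 8, 20] hi=[23, 39, 43] -> (len(lo)=4, len(hi)=3, max(lo)=20)
Step 8: insert 26 -> lo=[5, 5, 8, 20] hi=[23, 26, 39, 43] -> (len(lo)=4, len(hi)=4, max(lo)=20)
Step 9: insert 26 -> lo=[5, 5, 8, 20, 23] hi=[26, 26, 39, 43] -> (len(lo)=5, len(hi)=4, max(lo)=23)
Step 10: insert 2 -> lo=[2, 5, 5, 8, 20] hi=[23, 26, 26, 39, 43] -> (len(lo)=5, len(hi)=5, max(lo)=20)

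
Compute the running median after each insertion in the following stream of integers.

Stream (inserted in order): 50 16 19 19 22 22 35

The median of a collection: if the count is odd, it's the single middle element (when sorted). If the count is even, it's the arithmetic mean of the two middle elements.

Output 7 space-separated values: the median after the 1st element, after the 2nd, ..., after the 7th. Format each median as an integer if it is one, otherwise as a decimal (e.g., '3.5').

Step 1: insert 50 -> lo=[50] (size 1, max 50) hi=[] (size 0) -> median=50
Step 2: insert 16 -> lo=[16] (size 1, max 16) hi=[50] (size 1, min 50) -> median=33
Step 3: insert 19 -> lo=[16, 19] (size 2, max 19) hi=[50] (size 1, min 50) -> median=19
Step 4: insert 19 -> lo=[16, 19] (size 2, max 19) hi=[19, 50] (size 2, min 19) -> median=19
Step 5: insert 22 -> lo=[16, 19, 19] (size 3, max 19) hi=[22, 50] (size 2, min 22) -> median=19
Step 6: insert 22 -> lo=[16, 19, 19] (size 3, max 19) hi=[22, 22, 50] (size 3, min 22) -> median=20.5
Step 7: insert 35 -> lo=[16, 19, 19, 22] (size 4, max 22) hi=[22, 35, 50] (size 3, min 22) -> median=22

Answer: 50 33 19 19 19 20.5 22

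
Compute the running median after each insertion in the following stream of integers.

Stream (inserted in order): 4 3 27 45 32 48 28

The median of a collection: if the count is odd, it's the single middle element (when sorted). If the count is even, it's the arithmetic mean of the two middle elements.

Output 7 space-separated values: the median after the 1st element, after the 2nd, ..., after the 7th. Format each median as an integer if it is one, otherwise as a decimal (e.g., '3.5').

Step 1: insert 4 -> lo=[4] (size 1, max 4) hi=[] (size 0) -> median=4
Step 2: insert 3 -> lo=[3] (size 1, max 3) hi=[4] (size 1, min 4) -> median=3.5
Step 3: insert 27 -> lo=[3, 4] (size 2, max 4) hi=[27] (size 1, min 27) -> median=4
Step 4: insert 45 -> lo=[3, 4] (size 2, max 4) hi=[27, 45] (size 2, min 27) -> median=15.5
Step 5: insert 32 -> lo=[3, 4, 27] (size 3, max 27) hi=[32, 45] (size 2, min 32) -> median=27
Step 6: insert 48 -> lo=[3, 4, 27] (size 3, max 27) hi=[32, 45, 48] (size 3, min 32) -> median=29.5
Step 7: insert 28 -> lo=[3, 4, 27, 28] (size 4, max 28) hi=[32, 45, 48] (size 3, min 32) -> median=28

Answer: 4 3.5 4 15.5 27 29.5 28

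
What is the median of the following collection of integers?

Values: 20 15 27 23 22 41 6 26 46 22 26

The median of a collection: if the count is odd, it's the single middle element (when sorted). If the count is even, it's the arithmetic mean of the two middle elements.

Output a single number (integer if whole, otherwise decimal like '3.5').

Step 1: insert 20 -> lo=[20] (size 1, max 20) hi=[] (size 0) -> median=20
Step 2: insert 15 -> lo=[15] (size 1, max 15) hi=[20] (size 1, min 20) -> median=17.5
Step 3: insert 27 -> lo=[15, 20] (size 2, max 20) hi=[27] (size 1, min 27) -> median=20
Step 4: insert 23 -> lo=[15, 20] (size 2, max 20) hi=[23, 27] (size 2, min 23) -> median=21.5
Step 5: insert 22 -> lo=[15, 20, 22] (size 3, max 22) hi=[23, 27] (size 2, min 23) -> median=22
Step 6: insert 41 -> lo=[15, 20, 22] (size 3, max 22) hi=[23, 27, 41] (size 3, min 23) -> median=22.5
Step 7: insert 6 -> lo=[6, 15, 20, 22] (size 4, max 22) hi=[23, 27, 41] (size 3, min 23) -> median=22
Step 8: insert 26 -> lo=[6, 15, 20, 22] (size 4, max 22) hi=[23, 26, 27, 41] (size 4, min 23) -> median=22.5
Step 9: insert 46 -> lo=[6, 15, 20, 22, 23] (size 5, max 23) hi=[26, 27, 41, 46] (size 4, min 26) -> median=23
Step 10: insert 22 -> lo=[6, 15, 20, 22, 22] (size 5, max 22) hi=[23, 26, 27, 41, 46] (size 5, min 23) -> median=22.5
Step 11: insert 26 -> lo=[6, 15, 20, 22, 22, 23] (size 6, max 23) hi=[26, 26, 27, 41, 46] (size 5, min 26) -> median=23

Answer: 23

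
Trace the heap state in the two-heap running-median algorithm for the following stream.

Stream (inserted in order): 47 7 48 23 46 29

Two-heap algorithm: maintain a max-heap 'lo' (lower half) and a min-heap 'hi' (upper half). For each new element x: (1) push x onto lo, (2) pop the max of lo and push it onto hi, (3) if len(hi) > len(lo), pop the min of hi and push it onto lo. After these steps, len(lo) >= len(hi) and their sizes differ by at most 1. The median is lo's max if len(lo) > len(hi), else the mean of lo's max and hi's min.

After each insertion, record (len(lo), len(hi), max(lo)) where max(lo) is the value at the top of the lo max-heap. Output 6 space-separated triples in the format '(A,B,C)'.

Step 1: insert 47 -> lo=[47] hi=[] -> (len(lo)=1, len(hi)=0, max(lo)=47)
Step 2: insert 7 -> lo=[7] hi=[47] -> (len(lo)=1, len(hi)=1, max(lo)=7)
Step 3: insert 48 -> lo=[7, 47] hi=[48] -> (len(lo)=2, len(hi)=1, max(lo)=47)
Step 4: insert 23 -> lo=[7, 23] hi=[47, 48] -> (len(lo)=2, len(hi)=2, max(lo)=23)
Step 5: insert 46 -> lo=[7, 23, 46] hi=[47, 48] -> (len(lo)=3, len(hi)=2, max(lo)=46)
Step 6: insert 29 -> lo=[7, 23, 29] hi=[46, 47, 48] -> (len(lo)=3, len(hi)=3, max(lo)=29)

Answer: (1,0,47) (1,1,7) (2,1,47) (2,2,23) (3,2,46) (3,3,29)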